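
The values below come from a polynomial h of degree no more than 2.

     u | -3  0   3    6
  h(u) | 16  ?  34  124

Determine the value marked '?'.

The 3 known points determine the degree-2 polynomial uniquely.
Write h(u) = au^2 + bu + c. Substituting each data point gives a linear system:
  9a - 3b + c = 16
  9a + 3b + c = 34
  36a + 6b + c = 124
Solving the system yields a = 3, b = 3, c = -2.
So h(u) = 3u² + 3u - 2.
Then h(0) = -2.

-2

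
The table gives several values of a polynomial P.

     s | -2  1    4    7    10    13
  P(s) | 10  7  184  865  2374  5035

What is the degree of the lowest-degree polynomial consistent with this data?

Forward differences of the values at s = -2, 1, 4, 7, 10, 13:
  P  : 10  7  184  865  2374  5035
  Δ  : -3  177  681  1509  2661
  Δ^2: 180  504  828  1152
  Δ^3: 324  324  324
  Δ^4: 0  0
  Δ^5: 0
The third differences are constant (324) and nonzero, while all higher differences vanish, so the minimal degree is 3.

3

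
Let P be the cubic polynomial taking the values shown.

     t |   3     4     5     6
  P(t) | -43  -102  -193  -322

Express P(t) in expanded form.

P(t) = -t^3 - 4t^2 + 6t + 2

Write P(t) = at^3 + bt^2 + ct + d. Substituting each data point gives a linear system:
  27a + 9b + 3c + d = -43
  64a + 16b + 4c + d = -102
  125a + 25b + 5c + d = -193
  216a + 36b + 6c + d = -322
Solving the system yields a = -1, b = -4, c = 6, d = 2.
So P(t) = -t^3 - 4t^2 + 6t + 2.
Check: P(4) = -102. ✓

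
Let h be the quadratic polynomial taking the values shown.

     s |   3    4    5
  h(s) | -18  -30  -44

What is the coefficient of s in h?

Write h(s) = as^2 + bs + c. Substituting each data point gives a linear system:
  9a + 3b + c = -18
  16a + 4b + c = -30
  25a + 5b + c = -44
Solving the system yields a = -1, b = -5, c = 6.
So h(s) = -s^2 - 5s + 6.
The coefficient of s is -5.

-5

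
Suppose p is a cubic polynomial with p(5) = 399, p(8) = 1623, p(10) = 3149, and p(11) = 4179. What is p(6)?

Write p(u) = au^3 + bu^2 + cu + d. Substituting each data point gives a linear system:
  125a + 25b + 5c + d = 399
  512a + 64b + 8c + d = 1623
  1000a + 100b + 10c + d = 3149
  1331a + 121b + 11c + d = 4179
Solving the system yields a = 3, b = 2, c = -5, d = -1.
So p(u) = 3u³ + 2u² - 5u - 1.
Then p(6) = 689.

689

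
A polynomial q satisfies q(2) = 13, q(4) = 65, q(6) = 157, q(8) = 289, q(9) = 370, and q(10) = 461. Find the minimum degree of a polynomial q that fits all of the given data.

2

Divided differences on the nodes 2, 4, 6, 8, 9, 10:
  order 0: 13  65  157  289  370  461
  order 1: 26  46  66  81  91
  order 2: 5  5  5  5
  order 3: 0  0  0
  order 4: 0  0
  order 5: 0
The order-2 divided differences are all 5 (nonzero) and every higher order vanishes, so the data lies on a polynomial of degree exactly 2.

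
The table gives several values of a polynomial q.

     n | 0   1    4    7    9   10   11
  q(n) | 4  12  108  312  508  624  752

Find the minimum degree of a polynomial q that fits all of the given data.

2

Divided differences on the nodes 0, 1, 4, 7, 9, 10, 11:
  order 0: 4  12  108  312  508  624  752
  order 1: 8  32  68  98  116  128
  order 2: 6  6  6  6  6
  order 3: 0  0  0  0
  order 4: 0  0  0
  order 5: 0  0
  order 6: 0
The order-2 divided differences are all 6 (nonzero) and every higher order vanishes, so the data lies on a polynomial of degree exactly 2.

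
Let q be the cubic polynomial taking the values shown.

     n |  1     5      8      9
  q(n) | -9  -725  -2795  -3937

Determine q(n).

Write q(n) = an^3 + bn^2 + cn + d. Substituting each data point gives a linear system:
  a + b + c + d = -9
  125a + 25b + 5c + d = -725
  512a + 64b + 8c + d = -2795
  729a + 81b + 9c + d = -3937
Solving the system yields a = -5, b = -3, c = -6, d = 5.
So q(n) = -5n^3 - 3n^2 - 6n + 5.
Check: q(5) = -725. ✓

q(n) = -5n^3 - 3n^2 - 6n + 5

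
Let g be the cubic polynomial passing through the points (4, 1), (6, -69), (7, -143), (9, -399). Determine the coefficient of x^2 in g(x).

4

Write g(x) = ax^3 + bx^2 + cx + d. Substituting each data point gives a linear system:
  64a + 16b + 4c + d = 1
  216a + 36b + 6c + d = -69
  343a + 49b + 7c + d = -143
  729a + 81b + 9c + d = -399
Solving the system yields a = -1, b = 4, c = 1, d = -3.
So g(x) = -x^3 + 4x^2 + x - 3.
The coefficient of x^2 is 4.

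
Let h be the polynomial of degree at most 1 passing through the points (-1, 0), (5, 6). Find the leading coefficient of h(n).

1

Write h(n) = an + b. Substituting each data point gives a linear system:
  -a + b = 0
  5a + b = 6
Solving the system yields a = 1, b = 1.
So h(n) = n + 1.
The leading coefficient is 1.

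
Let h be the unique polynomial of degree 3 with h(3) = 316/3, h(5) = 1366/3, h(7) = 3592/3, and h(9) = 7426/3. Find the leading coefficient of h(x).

3

Write h(x) = ax^3 + bx^2 + cx + d. Substituting each data point gives a linear system:
  27a + 9b + 3c + d = 316/3
  125a + 25b + 5c + d = 1366/3
  343a + 49b + 7c + d = 3592/3
  729a + 81b + 9c + d = 7426/3
Solving the system yields a = 3, b = 4, c = -4, d = 1/3.
So h(x) = 3x^3 + 4x^2 - 4x + 1/3.
The leading coefficient is 3.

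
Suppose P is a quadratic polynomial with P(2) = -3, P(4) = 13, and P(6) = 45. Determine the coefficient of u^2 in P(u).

Write P(u) = au^2 + bu + c. Substituting each data point gives a linear system:
  4a + 2b + c = -3
  16a + 4b + c = 13
  36a + 6b + c = 45
Solving the system yields a = 2, b = -4, c = -3.
So P(u) = 2u² - 4u - 3.
The leading coefficient is 2.

2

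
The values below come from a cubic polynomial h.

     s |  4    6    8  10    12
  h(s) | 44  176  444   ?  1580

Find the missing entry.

896

On equispaced nodes a degree-3 polynomial has vanishing fourth forward difference, so
  h(4) - 4·h(6) + 6·h(8) - 4·h(10) + h(12) = 0.
Substituting the known values and solving for h(10):
  -4·h(10) = -3584
  h(10) = 896.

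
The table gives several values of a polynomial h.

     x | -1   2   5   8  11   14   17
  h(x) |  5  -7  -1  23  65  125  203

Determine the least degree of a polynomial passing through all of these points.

Forward differences of the values at x = -1, 2, 5, 8, 11, 14, 17:
  h  : 5  -7  -1  23  65  125  203
  Δ  : -12  6  24  42  60  78
  Δ^2: 18  18  18  18  18
  Δ^3: 0  0  0  0
  Δ^4: 0  0  0
  Δ^5: 0  0
  Δ^6: 0
The second differences are constant (18) and nonzero, while all higher differences vanish, so the minimal degree is 2.

2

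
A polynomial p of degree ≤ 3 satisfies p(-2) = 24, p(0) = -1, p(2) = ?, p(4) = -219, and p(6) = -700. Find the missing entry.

-34

On equispaced nodes a degree-3 polynomial has vanishing fourth forward difference, so
  p(-2) - 4·p(0) + 6·p(2) - 4·p(4) + p(6) = 0.
Substituting the known values and solving for p(2):
  6·p(2) = -204
  p(2) = -34.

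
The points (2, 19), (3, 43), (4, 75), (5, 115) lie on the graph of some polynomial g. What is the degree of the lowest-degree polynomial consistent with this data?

Forward differences of the values at u = 2, 3, 4, 5:
  g  : 19  43  75  115
  Δ  : 24  32  40
  Δ^2: 8  8
  Δ^3: 0
The second differences are constant (8) and nonzero, while all higher differences vanish, so the minimal degree is 2.

2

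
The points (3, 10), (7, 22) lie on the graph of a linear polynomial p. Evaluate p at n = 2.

Write p(n) = an + b. Substituting each data point gives a linear system:
  3a + b = 10
  7a + b = 22
Solving the system yields a = 3, b = 1.
So p(n) = 3n + 1.
Then p(2) = 7.

7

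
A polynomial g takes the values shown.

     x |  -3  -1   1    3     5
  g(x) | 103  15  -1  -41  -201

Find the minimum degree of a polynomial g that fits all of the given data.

Forward differences of the values at x = -3, -1, 1, 3, 5:
  g  : 103  15  -1  -41  -201
  Δ  : -88  -16  -40  -160
  Δ^2: 72  -24  -120
  Δ^3: -96  -96
  Δ^4: 0
The third differences are constant (-96) and nonzero, while all higher differences vanish, so the minimal degree is 3.

3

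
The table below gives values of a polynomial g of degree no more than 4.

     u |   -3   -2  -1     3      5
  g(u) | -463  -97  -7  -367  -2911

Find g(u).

g(u) = -5u^4 + 2u^3 - u^2 - 2u - 1

Write g(u) = au^4 + bu^3 + cu^2 + du + e. Substituting each data point gives a linear system:
  81a - 27b + 9c - 3d + e = -463
  16a - 8b + 4c - 2d + e = -97
  a - b + c - d + e = -7
  81a + 27b + 9c + 3d + e = -367
  625a + 125b + 25c + 5d + e = -2911
Solving the system yields a = -5, b = 2, c = -1, d = -2, e = -1.
So g(u) = -5u⁴ + 2u³ - u² - 2u - 1.
Check: g(-2) = -97. ✓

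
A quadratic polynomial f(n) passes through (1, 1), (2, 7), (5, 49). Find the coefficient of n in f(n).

0

Write f(n) = an^2 + bn + c. Substituting each data point gives a linear system:
  a + b + c = 1
  4a + 2b + c = 7
  25a + 5b + c = 49
Solving the system yields a = 2, b = 0, c = -1.
So f(n) = 2n^2 - 1.
The coefficient of n is 0.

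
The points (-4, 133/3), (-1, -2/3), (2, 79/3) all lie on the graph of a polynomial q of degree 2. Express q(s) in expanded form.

Write q(s) = as^2 + bs + c. Substituting each data point gives a linear system:
  16a - 4b + c = 133/3
  a - b + c = -2/3
  4a + 2b + c = 79/3
Solving the system yields a = 4, b = 5, c = 1/3.
So q(s) = 4s² + 5s + 1/3.
Check: q(-4) = 133/3. ✓

q(s) = 4s^2 + 5s + 1/3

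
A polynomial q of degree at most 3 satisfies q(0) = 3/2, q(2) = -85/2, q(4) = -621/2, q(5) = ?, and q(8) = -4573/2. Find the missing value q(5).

-1177/2

The 4 known points determine the degree-3 polynomial uniquely.
Write q(s) = as^3 + bs^2 + cs + d. Substituting each data point gives a linear system:
  d = 3/2
  8a + 4b + 2c + d = -85/2
  64a + 16b + 4c + d = -621/2
  512a + 64b + 8c + d = -4573/2
Solving the system yields a = -4, b = -4, c = 2, d = 3/2.
So q(s) = -4s³ - 4s² + 2s + 3/2.
Then q(5) = -1177/2.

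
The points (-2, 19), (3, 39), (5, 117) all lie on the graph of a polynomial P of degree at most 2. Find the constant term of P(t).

-3

Write P(t) = at^2 + bt + c. Substituting each data point gives a linear system:
  4a - 2b + c = 19
  9a + 3b + c = 39
  25a + 5b + c = 117
Solving the system yields a = 5, b = -1, c = -3.
So P(t) = 5t^2 - t - 3.
The constant term is -3.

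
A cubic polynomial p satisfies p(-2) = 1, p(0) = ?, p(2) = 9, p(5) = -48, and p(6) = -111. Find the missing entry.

-3

The 4 known points determine the degree-3 polynomial uniquely.
Write p(n) = an^3 + bn^2 + cn + d. Substituting each data point gives a linear system:
  -8a + 4b - 2c + d = 1
  8a + 4b + 2c + d = 9
  125a + 25b + 5c + d = -48
  216a + 36b + 6c + d = -111
Solving the system yields a = -1, b = 2, c = 6, d = -3.
So p(n) = -n^3 + 2n^2 + 6n - 3.
Then p(0) = -3.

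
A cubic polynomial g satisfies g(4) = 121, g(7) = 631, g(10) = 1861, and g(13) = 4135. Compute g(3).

55

Using the Lagrange interpolation formula with nodes 4, 7, 10, 13:
  L_0(x) = (x - 7)(x - 10)(x - 13) / -162
  L_1(x) = (x - 4)(x - 10)(x - 13) / 54
  L_2(x) = (x - 4)(x - 7)(x - 13) / -54
  L_3(x) = (x - 4)(x - 7)(x - 10) / 162
Then g(x) = 121·L_0(x) + 631·L_1(x) + 1861·L_2(x) + 4135·L_3(x).
Expanding and collecting terms gives g(x) = 2x^3 - 2x^2 + 6x + 1.
Evaluating at x = 3: g(3) = 55.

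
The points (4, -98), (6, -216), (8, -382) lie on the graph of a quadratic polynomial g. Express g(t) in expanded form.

Write g(t) = at^2 + bt + c. Substituting each data point gives a linear system:
  16a + 4b + c = -98
  36a + 6b + c = -216
  64a + 8b + c = -382
Solving the system yields a = -6, b = 1, c = -6.
So g(t) = -6t^2 + t - 6.
Check: g(6) = -216. ✓

g(t) = -6t^2 + t - 6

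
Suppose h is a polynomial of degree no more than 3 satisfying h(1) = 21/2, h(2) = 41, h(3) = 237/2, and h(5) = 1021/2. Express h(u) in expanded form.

h(u) = 4u^3 - (1/2)u^2 + 4u + 3

Write h(u) = au^3 + bu^2 + cu + d. Substituting each data point gives a linear system:
  a + b + c + d = 21/2
  8a + 4b + 2c + d = 41
  27a + 9b + 3c + d = 237/2
  125a + 25b + 5c + d = 1021/2
Solving the system yields a = 4, b = -1/2, c = 4, d = 3.
So h(u) = 4u^3 - (1/2)u^2 + 4u + 3.
Check: h(5) = 1021/2. ✓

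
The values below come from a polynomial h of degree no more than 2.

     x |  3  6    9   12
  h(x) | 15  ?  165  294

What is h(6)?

72

On equispaced nodes a degree-2 polynomial has vanishing third forward difference, so
  - h(3) + 3·h(6) - 3·h(9) + h(12) = 0.
Substituting the known values and solving for h(6):
  3·h(6) = 216
  h(6) = 72.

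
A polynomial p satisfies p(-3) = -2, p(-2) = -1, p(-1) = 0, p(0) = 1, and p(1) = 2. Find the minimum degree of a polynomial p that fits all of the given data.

1

Forward differences of the values at n = -3, -2, -1, 0, 1:
  p  : -2  -1  0  1  2
  Δ  : 1  1  1  1
  Δ^2: 0  0  0
  Δ^3: 0  0
  Δ^4: 0
The first differences are constant (1) and nonzero, while all higher differences vanish, so the minimal degree is 1.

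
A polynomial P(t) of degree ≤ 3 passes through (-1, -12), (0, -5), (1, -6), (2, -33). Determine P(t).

Using the Lagrange interpolation formula with nodes -1, 0, 1, 2:
  L_0(t) = t(t - 1)(t - 2) / -6
  L_1(t) = (t + 1)(t - 1)(t - 2) / 2
  L_2(t) = (t + 1)t(t - 2) / -2
  L_3(t) = (t + 1)t(t - 1) / 6
Then P(t) = -12·L_0(t) - 5·L_1(t) - 6·L_2(t) - 33·L_3(t).
Expanding and collecting terms gives P(t) = -3t^3 - 4t^2 + 6t - 5.
Check: P(2) = -33. ✓

P(t) = -3t^3 - 4t^2 + 6t - 5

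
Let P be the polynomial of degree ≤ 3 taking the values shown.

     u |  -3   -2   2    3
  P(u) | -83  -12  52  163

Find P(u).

Using the Lagrange interpolation formula with nodes -3, -2, 2, 3:
  L_0(u) = (u + 2)(u - 2)(u - 3) / -30
  L_1(u) = (u + 3)(u - 2)(u - 3) / 20
  L_2(u) = (u + 3)(u + 2)(u - 3) / -20
  L_3(u) = (u + 3)(u + 2)(u - 2) / 30
Then P(u) = -83·L_0(u) - 12·L_1(u) + 52·L_2(u) + 163·L_3(u).
Expanding and collecting terms gives P(u) = 5u^3 + 4u^2 - 4u + 4.
Check: P(-3) = -83. ✓

P(u) = 5u^3 + 4u^2 - 4u + 4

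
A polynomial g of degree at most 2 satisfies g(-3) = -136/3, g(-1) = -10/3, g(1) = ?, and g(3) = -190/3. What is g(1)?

-28/3

The 3 known points determine the degree-2 polynomial uniquely.
Write g(x) = ax^2 + bx + c. Substituting each data point gives a linear system:
  9a - 3b + c = -136/3
  a - b + c = -10/3
  9a + 3b + c = -190/3
Solving the system yields a = -6, b = -3, c = -1/3.
So g(x) = -6x² - 3x - 1/3.
Then g(1) = -28/3.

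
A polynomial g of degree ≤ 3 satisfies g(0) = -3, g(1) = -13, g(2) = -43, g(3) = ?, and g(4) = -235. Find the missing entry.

On equispaced nodes a degree-3 polynomial has vanishing fourth forward difference, so
  g(0) - 4·g(1) + 6·g(2) - 4·g(3) + g(4) = 0.
Substituting the known values and solving for g(3):
  -4·g(3) = 444
  g(3) = -111.

-111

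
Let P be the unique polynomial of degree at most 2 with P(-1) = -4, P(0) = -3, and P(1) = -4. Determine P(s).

P(s) = -s^2 - 3

Using the Lagrange interpolation formula with nodes -1, 0, 1:
  L_0(s) = s(s - 1) / 2
  L_1(s) = (s + 1)(s - 1) / -1
  L_2(s) = (s + 1)s / 2
Then P(s) = -4·L_0(s) - 3·L_1(s) - 4·L_2(s).
Expanding and collecting terms gives P(s) = -s^2 - 3.
Check: P(-1) = -4. ✓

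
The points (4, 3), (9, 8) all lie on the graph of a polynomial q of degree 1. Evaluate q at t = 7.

6

Write q(t) = at + b. Substituting each data point gives a linear system:
  4a + b = 3
  9a + b = 8
Solving the system yields a = 1, b = -1.
So q(t) = t - 1.
Then q(7) = 6.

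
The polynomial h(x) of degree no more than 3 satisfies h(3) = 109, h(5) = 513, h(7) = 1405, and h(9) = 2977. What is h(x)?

Write h(x) = ax^3 + bx^2 + cx + d. Substituting each data point gives a linear system:
  27a + 9b + 3c + d = 109
  125a + 25b + 5c + d = 513
  343a + 49b + 7c + d = 1405
  729a + 81b + 9c + d = 2977
Solving the system yields a = 4, b = 1, c = -2, d = -2.
So h(x) = 4x^3 + x^2 - 2x - 2.
Check: h(5) = 513. ✓

h(x) = 4x^3 + x^2 - 2x - 2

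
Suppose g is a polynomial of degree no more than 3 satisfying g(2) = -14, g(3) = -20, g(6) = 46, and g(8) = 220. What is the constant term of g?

Write g(u) = au^3 + bu^2 + cu + d. Substituting each data point gives a linear system:
  8a + 4b + 2c + d = -14
  27a + 9b + 3c + d = -20
  216a + 36b + 6c + d = 46
  512a + 64b + 8c + d = 220
Solving the system yields a = 1, b = -4, c = -5, d = 4.
So g(u) = u³ - 4u² - 5u + 4.
The constant term is 4.

4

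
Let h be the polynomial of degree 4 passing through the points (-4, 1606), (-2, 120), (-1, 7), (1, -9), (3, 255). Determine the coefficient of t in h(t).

Write h(t) = at^4 + bt^3 + ct^2 + dt + e. Substituting each data point gives a linear system:
  256a - 64b + 16c - 4d + e = 1606
  16a - 8b + 4c - 2d + e = 120
  a - b + c - d + e = 7
  a + b + c + d + e = -9
  81a + 27b + 9c + 3d + e = 255
Solving the system yields a = 5, b = -5, c = 0, d = -3, e = -6.
So h(t) = 5t^4 - 5t^3 - 3t - 6.
The coefficient of t is -3.

-3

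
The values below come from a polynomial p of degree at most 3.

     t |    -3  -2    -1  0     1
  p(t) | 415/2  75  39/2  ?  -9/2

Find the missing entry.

5

The 4 known points determine the degree-3 polynomial uniquely.
Write p(t) = at^3 + bt^2 + ct + d. Substituting each data point gives a linear system:
  -27a + 9b - 3c + d = 415/2
  -8a + 4b - 2c + d = 75
  -a + b - c + d = 39/2
  a + b + c + d = -9/2
Solving the system yields a = -6, b = 5/2, c = -6, d = 5.
So p(t) = -6t³ + (5/2)t² - 6t + 5.
Then p(0) = 5.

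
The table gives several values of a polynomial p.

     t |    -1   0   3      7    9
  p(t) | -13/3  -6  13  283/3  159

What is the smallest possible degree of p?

Divided differences on the nodes -1, 0, 3, 7, 9:
  order 0: -13/3  -6  13  283/3  159
  order 1: -5/3  19/3  61/3  97/3
  order 2: 2  2  2
  order 3: 0  0
  order 4: 0
The order-2 divided differences are all 2 (nonzero) and every higher order vanishes, so the data lies on a polynomial of degree exactly 2.

2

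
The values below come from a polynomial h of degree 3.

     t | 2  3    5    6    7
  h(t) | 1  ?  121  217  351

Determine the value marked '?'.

19

The 4 known points determine the degree-3 polynomial uniquely.
Write h(t) = at^3 + bt^2 + ct + d. Substituting each data point gives a linear system:
  8a + 4b + 2c + d = 1
  125a + 25b + 5c + d = 121
  216a + 36b + 6c + d = 217
  343a + 49b + 7c + d = 351
Solving the system yields a = 1, b = 1, c = -6, d = 1.
So h(t) = t^3 + t^2 - 6t + 1.
Then h(3) = 19.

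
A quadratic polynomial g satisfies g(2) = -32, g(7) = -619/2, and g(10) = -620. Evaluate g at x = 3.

Write g(x) = ax^2 + bx + c. Substituting each data point gives a linear system:
  4a + 2b + c = -32
  49a + 7b + c = -619/2
  100a + 10b + c = -620
Solving the system yields a = -6, b = -3/2, c = -5.
So g(x) = -6x^2 - (3/2)x - 5.
Then g(3) = -127/2.

-127/2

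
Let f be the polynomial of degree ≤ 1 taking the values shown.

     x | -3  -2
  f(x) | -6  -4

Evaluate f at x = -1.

-2

Write f(x) = ax + b. Substituting each data point gives a linear system:
  -3a + b = -6
  -2a + b = -4
Solving the system yields a = 2, b = 0.
So f(x) = 2x.
Then f(-1) = -2.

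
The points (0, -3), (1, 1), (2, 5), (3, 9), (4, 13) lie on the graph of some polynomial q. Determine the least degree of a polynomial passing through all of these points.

Forward differences of the values at n = 0, 1, 2, 3, 4:
  q  : -3  1  5  9  13
  Δ  : 4  4  4  4
  Δ^2: 0  0  0
  Δ^3: 0  0
  Δ^4: 0
The first differences are constant (4) and nonzero, while all higher differences vanish, so the minimal degree is 1.

1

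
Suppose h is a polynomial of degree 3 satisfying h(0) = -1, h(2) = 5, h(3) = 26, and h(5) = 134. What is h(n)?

Write h(n) = an^3 + bn^2 + cn + d. Substituting each data point gives a linear system:
  d = -1
  8a + 4b + 2c + d = 5
  27a + 9b + 3c + d = 26
  125a + 25b + 5c + d = 134
Solving the system yields a = 1, b = 1, c = -3, d = -1.
So h(n) = n^3 + n^2 - 3n - 1.
Check: h(5) = 134. ✓

h(n) = n^3 + n^2 - 3n - 1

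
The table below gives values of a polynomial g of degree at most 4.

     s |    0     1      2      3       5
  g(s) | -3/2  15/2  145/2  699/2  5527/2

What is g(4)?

Using the Lagrange interpolation formula with nodes 0, 1, 2, 3, 5:
  L_0(s) = (s - 1)(s - 2)(s - 3)(s - 5) / 30
  L_1(s) = s(s - 2)(s - 3)(s - 5) / -8
  L_2(s) = s(s - 1)(s - 3)(s - 5) / 6
  L_3(s) = s(s - 1)(s - 2)(s - 5) / -12
  L_4(s) = s(s - 1)(s - 2)(s - 3) / 120
Then g(s) = -3/2·L_0(s) + 15/2·L_1(s) + 145/2·L_2(s) + 699/2·L_3(s) + 5527/2·L_4(s).
Expanding and collecting terms gives g(s) = 5s^4 - 4s^3 + 5s^2 + 3s - 3/2.
Evaluating at s = 4: g(4) = 2229/2.

2229/2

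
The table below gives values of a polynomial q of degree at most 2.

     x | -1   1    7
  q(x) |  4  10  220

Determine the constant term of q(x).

3

Write q(x) = ax^2 + bx + c. Substituting each data point gives a linear system:
  a - b + c = 4
  a + b + c = 10
  49a + 7b + c = 220
Solving the system yields a = 4, b = 3, c = 3.
So q(x) = 4x^2 + 3x + 3.
The constant term is 3.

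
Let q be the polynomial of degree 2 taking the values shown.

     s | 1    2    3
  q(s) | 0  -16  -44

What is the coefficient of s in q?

Write q(s) = as^2 + bs + c. Substituting each data point gives a linear system:
  a + b + c = 0
  4a + 2b + c = -16
  9a + 3b + c = -44
Solving the system yields a = -6, b = 2, c = 4.
So q(s) = -6s² + 2s + 4.
The coefficient of s is 2.

2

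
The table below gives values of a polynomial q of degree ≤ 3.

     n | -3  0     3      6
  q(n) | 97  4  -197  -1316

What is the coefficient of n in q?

-4

Write q(n) = an^3 + bn^2 + cn + d. Substituting each data point gives a linear system:
  -27a + 9b - 3c + d = 97
  d = 4
  27a + 9b + 3c + d = -197
  216a + 36b + 6c + d = -1316
Solving the system yields a = -5, b = -6, c = -4, d = 4.
So q(n) = -5n^3 - 6n^2 - 4n + 4.
The coefficient of n is -4.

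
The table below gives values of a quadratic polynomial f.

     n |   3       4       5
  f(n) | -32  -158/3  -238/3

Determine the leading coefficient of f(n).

Write f(n) = an^2 + bn + c. Substituting each data point gives a linear system:
  9a + 3b + c = -32
  16a + 4b + c = -158/3
  25a + 5b + c = -238/3
Solving the system yields a = -3, b = 1/3, c = -6.
So f(n) = -3n^2 + (1/3)n - 6.
The leading coefficient is -3.

-3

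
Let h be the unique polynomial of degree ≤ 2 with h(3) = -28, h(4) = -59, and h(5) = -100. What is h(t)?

h(t) = -5t^2 + 4t + 5

Write h(t) = at^2 + bt + c. Substituting each data point gives a linear system:
  9a + 3b + c = -28
  16a + 4b + c = -59
  25a + 5b + c = -100
Solving the system yields a = -5, b = 4, c = 5.
So h(t) = -5t² + 4t + 5.
Check: h(5) = -100. ✓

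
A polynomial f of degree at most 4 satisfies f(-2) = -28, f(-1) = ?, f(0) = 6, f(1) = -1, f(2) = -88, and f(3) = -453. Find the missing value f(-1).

The 5 known points determine the degree-4 polynomial uniquely.
Write f(u) = au^4 + bu^3 + cu^2 + du + e. Substituting each data point gives a linear system:
  16a - 8b + 4c - 2d + e = -28
  e = 6
  a + b + c + d + e = -1
  16a + 8b + 4c + 2d + e = -88
  81a + 27b + 9c + 3d + e = -453
Solving the system yields a = -5, b = -3, c = 4, d = -3, e = 6.
So f(u) = -5u⁴ - 3u³ + 4u² - 3u + 6.
Then f(-1) = 11.

11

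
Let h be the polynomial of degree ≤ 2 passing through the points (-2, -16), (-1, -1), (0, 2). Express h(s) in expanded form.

h(s) = -6s^2 - 3s + 2

Write h(s) = as^2 + bs + c. Substituting each data point gives a linear system:
  4a - 2b + c = -16
  a - b + c = -1
  c = 2
Solving the system yields a = -6, b = -3, c = 2.
So h(s) = -6s² - 3s + 2.
Check: h(-2) = -16. ✓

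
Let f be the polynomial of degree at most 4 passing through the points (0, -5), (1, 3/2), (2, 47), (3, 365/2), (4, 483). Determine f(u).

Using the Lagrange interpolation formula with nodes 0, 1, 2, 3, 4:
  L_0(u) = (u - 1)(u - 2)(u - 3)(u - 4) / 24
  L_1(u) = u(u - 2)(u - 3)(u - 4) / -6
  L_2(u) = u(u - 1)(u - 3)(u - 4) / 4
  L_3(u) = u(u - 1)(u - 2)(u - 4) / -6
  L_4(u) = u(u - 1)(u - 2)(u - 3) / 24
Then f(u) = -5·L_0(u) + 3/2·L_1(u) + 47·L_2(u) + 365/2·L_3(u) + 483·L_4(u).
Expanding and collecting terms gives f(u) = u^4 + (5/2)u^3 + 5u^2 - 2u - 5.
Check: f(4) = 483. ✓

f(u) = u^4 + (5/2)u^3 + 5u^2 - 2u - 5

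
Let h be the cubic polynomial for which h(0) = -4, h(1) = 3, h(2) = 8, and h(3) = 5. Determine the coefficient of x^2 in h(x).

Write h(x) = ax^3 + bx^2 + cx + d. Substituting each data point gives a linear system:
  d = -4
  a + b + c + d = 3
  8a + 4b + 2c + d = 8
  27a + 9b + 3c + d = 5
Solving the system yields a = -1, b = 2, c = 6, d = -4.
So h(x) = -x³ + 2x² + 6x - 4.
The coefficient of x^2 is 2.

2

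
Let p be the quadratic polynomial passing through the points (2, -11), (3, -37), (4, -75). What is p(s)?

Using the Lagrange interpolation formula with nodes 2, 3, 4:
  L_0(s) = (s - 3)(s - 4) / 2
  L_1(s) = (s - 2)(s - 4) / -1
  L_2(s) = (s - 2)(s - 3) / 2
Then p(s) = -11·L_0(s) - 37·L_1(s) - 75·L_2(s).
Expanding and collecting terms gives p(s) = -6s² + 4s + 5.
Check: p(3) = -37. ✓

p(s) = -6s^2 + 4s + 5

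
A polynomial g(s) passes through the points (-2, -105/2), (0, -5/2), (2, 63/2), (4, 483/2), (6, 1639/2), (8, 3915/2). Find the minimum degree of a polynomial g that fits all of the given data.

3

Forward differences of the values at s = -2, 0, 2, 4, 6, 8:
  g  : -105/2  -5/2  63/2  483/2  1639/2  3915/2
  Δ  : 50  34  210  578  1138
  Δ^2: -16  176  368  560
  Δ^3: 192  192  192
  Δ^4: 0  0
  Δ^5: 0
The third differences are constant (192) and nonzero, while all higher differences vanish, so the minimal degree is 3.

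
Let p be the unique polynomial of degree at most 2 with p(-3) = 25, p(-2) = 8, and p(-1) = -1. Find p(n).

p(n) = 4n^2 + 3n - 2

Write p(n) = an^2 + bn + c. Substituting each data point gives a linear system:
  9a - 3b + c = 25
  4a - 2b + c = 8
  a - b + c = -1
Solving the system yields a = 4, b = 3, c = -2.
So p(n) = 4n^2 + 3n - 2.
Check: p(-2) = 8. ✓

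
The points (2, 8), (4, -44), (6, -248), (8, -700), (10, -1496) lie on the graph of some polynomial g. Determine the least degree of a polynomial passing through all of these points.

Forward differences of the values at n = 2, 4, 6, 8, 10:
  g  : 8  -44  -248  -700  -1496
  Δ  : -52  -204  -452  -796
  Δ^2: -152  -248  -344
  Δ^3: -96  -96
  Δ^4: 0
The third differences are constant (-96) and nonzero, while all higher differences vanish, so the minimal degree is 3.

3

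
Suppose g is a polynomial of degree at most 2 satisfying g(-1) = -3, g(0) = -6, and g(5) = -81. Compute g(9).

Write g(t) = at^2 + bt + c. Substituting each data point gives a linear system:
  a - b + c = -3
  c = -6
  25a + 5b + c = -81
Solving the system yields a = -2, b = -5, c = -6.
So g(t) = -2t^2 - 5t - 6.
Then g(9) = -213.

-213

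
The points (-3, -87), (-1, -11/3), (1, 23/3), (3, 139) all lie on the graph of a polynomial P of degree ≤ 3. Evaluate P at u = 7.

Write P(u) = au^3 + bu^2 + cu + d. Substituting each data point gives a linear system:
  -27a + 9b - 3c + d = -87
  -a + b - c + d = -11/3
  a + b + c + d = 23/3
  27a + 9b + 3c + d = 139
Solving the system yields a = 4, b = 3, c = 5/3, d = -1.
So P(u) = 4u^3 + 3u^2 + (5/3)u - 1.
Then P(7) = 4589/3.

4589/3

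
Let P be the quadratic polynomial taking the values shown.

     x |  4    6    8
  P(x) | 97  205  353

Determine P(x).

P(x) = 5x^2 + 4x + 1

Using the Lagrange interpolation formula with nodes 4, 6, 8:
  L_0(x) = (x - 6)(x - 8) / 8
  L_1(x) = (x - 4)(x - 8) / -4
  L_2(x) = (x - 4)(x - 6) / 8
Then P(x) = 97·L_0(x) + 205·L_1(x) + 353·L_2(x).
Expanding and collecting terms gives P(x) = 5x^2 + 4x + 1.
Check: P(8) = 353. ✓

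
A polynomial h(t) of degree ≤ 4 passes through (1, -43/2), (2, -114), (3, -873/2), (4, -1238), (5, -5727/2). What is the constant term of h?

-6

Write h(t) = at^4 + bt^3 + ct^2 + dt + e. Substituting each data point gives a linear system:
  a + b + c + d + e = -43/2
  16a + 8b + 4c + 2d + e = -114
  81a + 27b + 9c + 3d + e = -873/2
  256a + 64b + 16c + 4d + e = -1238
  625a + 125b + 25c + 5d + e = -5727/2
Solving the system yields a = -4, b = -3/2, c = -6, d = -4, e = -6.
So h(t) = -4t^4 - (3/2)t^3 - 6t^2 - 4t - 6.
The constant term is -6.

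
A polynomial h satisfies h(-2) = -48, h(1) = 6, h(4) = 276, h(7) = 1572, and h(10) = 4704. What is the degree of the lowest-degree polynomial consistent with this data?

3

Forward differences of the values at x = -2, 1, 4, 7, 10:
  h  : -48  6  276  1572  4704
  Δ  : 54  270  1296  3132
  Δ^2: 216  1026  1836
  Δ^3: 810  810
  Δ^4: 0
The third differences are constant (810) and nonzero, while all higher differences vanish, so the minimal degree is 3.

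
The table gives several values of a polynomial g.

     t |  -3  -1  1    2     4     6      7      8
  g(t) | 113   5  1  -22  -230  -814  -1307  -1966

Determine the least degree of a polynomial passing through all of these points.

3

Divided differences on the nodes -3, -1, 1, 2, 4, 6, 7, 8:
  order 0: 113  5  1  -22  -230  -814  -1307  -1966
  order 1: -54  -2  -23  -104  -292  -493  -659
  order 2: 13  -7  -27  -47  -67  -83
  order 3: -4  -4  -4  -4  -4
  order 4: 0  0  0  0
  order 5: 0  0  0
  order 6: 0  0
  order 7: 0
The order-3 divided differences are all -4 (nonzero) and every higher order vanishes, so the data lies on a polynomial of degree exactly 3.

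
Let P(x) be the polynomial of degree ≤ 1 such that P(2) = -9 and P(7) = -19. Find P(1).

-7

Using the Lagrange interpolation formula with nodes 2, 7:
  L_0(x) = (x - 7) / -5
  L_1(x) = (x - 2) / 5
Then P(x) = -9·L_0(x) - 19·L_1(x).
Expanding and collecting terms gives P(x) = -2x - 5.
Evaluating at x = 1: P(1) = -7.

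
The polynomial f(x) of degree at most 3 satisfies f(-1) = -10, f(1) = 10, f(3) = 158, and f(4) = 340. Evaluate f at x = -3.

-94

Using the Lagrange interpolation formula with nodes -1, 1, 3, 4:
  L_0(x) = (x - 1)(x - 3)(x - 4) / -40
  L_1(x) = (x + 1)(x - 3)(x - 4) / 12
  L_2(x) = (x + 1)(x - 1)(x - 4) / -8
  L_3(x) = (x + 1)(x - 1)(x - 3) / 15
Then f(x) = -10·L_0(x) + 10·L_1(x) + 158·L_2(x) + 340·L_3(x).
Expanding and collecting terms gives f(x) = 4x³ + 4x² + 6x - 4.
Evaluating at x = -3: f(-3) = -94.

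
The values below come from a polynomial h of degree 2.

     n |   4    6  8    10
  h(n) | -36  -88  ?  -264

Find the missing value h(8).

On equispaced nodes a degree-2 polynomial has vanishing third forward difference, so
  - h(4) + 3·h(6) - 3·h(8) + h(10) = 0.
Substituting the known values and solving for h(8):
  -3·h(8) = 492
  h(8) = -164.

-164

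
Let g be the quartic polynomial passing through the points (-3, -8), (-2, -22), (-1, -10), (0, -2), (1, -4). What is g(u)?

Write g(u) = au^4 + bu^3 + cu^2 + du + e. Substituting each data point gives a linear system:
  81a - 27b + 9c - 3d + e = -8
  16a - 8b + 4c - 2d + e = -22
  a - b + c - d + e = -10
  e = -2
  a + b + c + d + e = -4
Solving the system yields a = 1, b = 1, c = -6, d = 2, e = -2.
So g(u) = u⁴ + u³ - 6u² + 2u - 2.
Check: g(1) = -4. ✓

g(u) = u^4 + u^3 - 6u^2 + 2u - 2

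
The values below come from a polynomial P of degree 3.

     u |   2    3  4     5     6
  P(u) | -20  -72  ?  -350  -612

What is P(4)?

-176

The 4 known points determine the degree-3 polynomial uniquely.
Write P(u) = au^3 + bu^2 + cu + d. Substituting each data point gives a linear system:
  8a + 4b + 2c + d = -20
  27a + 9b + 3c + d = -72
  125a + 25b + 5c + d = -350
  216a + 36b + 6c + d = -612
Solving the system yields a = -3, b = 1, c = 0, d = 0.
So P(u) = -3u^3 + u^2.
Then P(4) = -176.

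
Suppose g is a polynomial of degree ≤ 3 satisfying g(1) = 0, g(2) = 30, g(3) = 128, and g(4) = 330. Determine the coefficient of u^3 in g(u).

6

Write g(u) = au^3 + bu^2 + cu + d. Substituting each data point gives a linear system:
  a + b + c + d = 0
  8a + 4b + 2c + d = 30
  27a + 9b + 3c + d = 128
  64a + 16b + 4c + d = 330
Solving the system yields a = 6, b = -2, c = -6, d = 2.
So g(u) = 6u^3 - 2u^2 - 6u + 2.
The leading coefficient is 6.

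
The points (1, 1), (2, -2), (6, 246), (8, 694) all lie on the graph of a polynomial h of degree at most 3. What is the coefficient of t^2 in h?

-5

Write h(t) = at^3 + bt^2 + ct + d. Substituting each data point gives a linear system:
  a + b + c + d = 1
  8a + 4b + 2c + d = -2
  216a + 36b + 6c + d = 246
  512a + 64b + 8c + d = 694
Solving the system yields a = 2, b = -5, c = -2, d = 6.
So h(t) = 2t³ - 5t² - 2t + 6.
The coefficient of t^2 is -5.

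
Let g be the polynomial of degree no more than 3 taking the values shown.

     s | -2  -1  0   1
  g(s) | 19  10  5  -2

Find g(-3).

38

Using the Lagrange interpolation formula with nodes -2, -1, 0, 1:
  L_0(s) = (s + 1)s(s - 1) / -6
  L_1(s) = (s + 2)s(s - 1) / 2
  L_2(s) = (s + 2)(s + 1)(s - 1) / -2
  L_3(s) = (s + 2)(s + 1)s / 6
Then g(s) = 19·L_0(s) + 10·L_1(s) + 5·L_2(s) - 2·L_3(s).
Expanding and collecting terms gives g(s) = -s^3 - s^2 - 5s + 5.
Evaluating at s = -3: g(-3) = 38.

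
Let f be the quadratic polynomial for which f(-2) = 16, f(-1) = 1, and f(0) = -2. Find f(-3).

43

Forward differences of the values at n = -2, -1, 0:
  f  : 16  1  -2
  Δ  : -15  -3
  Δ^2: 12
The second differences are constant, confirming degree 2.
Interpolating (Newton forward form) and evaluating at n = -3 gives f(-3) = 43.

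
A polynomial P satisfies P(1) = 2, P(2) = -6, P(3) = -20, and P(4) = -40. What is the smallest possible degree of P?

2

Forward differences of the values at s = 1, 2, 3, 4:
  P  : 2  -6  -20  -40
  Δ  : -8  -14  -20
  Δ^2: -6  -6
  Δ^3: 0
The second differences are constant (-6) and nonzero, while all higher differences vanish, so the minimal degree is 2.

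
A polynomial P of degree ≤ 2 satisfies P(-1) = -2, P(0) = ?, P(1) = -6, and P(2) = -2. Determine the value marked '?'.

-6

The 3 known points determine the degree-2 polynomial uniquely.
Write P(s) = as^2 + bs + c. Substituting each data point gives a linear system:
  a - b + c = -2
  a + b + c = -6
  4a + 2b + c = -2
Solving the system yields a = 2, b = -2, c = -6.
So P(s) = 2s² - 2s - 6.
Then P(0) = -6.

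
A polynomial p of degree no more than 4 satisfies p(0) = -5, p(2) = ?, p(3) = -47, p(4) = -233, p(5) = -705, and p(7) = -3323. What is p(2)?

-3

The 5 known points determine the degree-4 polynomial uniquely.
Write p(n) = an^4 + bn^3 + cn^2 + dn + e. Substituting each data point gives a linear system:
  e = -5
  81a + 27b + 9c + 3d + e = -47
  256a + 64b + 16c + 4d + e = -233
  625a + 125b + 25c + 5d + e = -705
  2401a + 343b + 49c + 7d + e = -3323
Solving the system yields a = -2, b = 4, c = 3, d = -5, e = -5.
So p(n) = -2n⁴ + 4n³ + 3n² - 5n - 5.
Then p(2) = -3.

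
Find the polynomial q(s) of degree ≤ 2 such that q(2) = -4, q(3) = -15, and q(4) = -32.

Using the Lagrange interpolation formula with nodes 2, 3, 4:
  L_0(s) = (s - 3)(s - 4) / 2
  L_1(s) = (s - 2)(s - 4) / -1
  L_2(s) = (s - 2)(s - 3) / 2
Then q(s) = -4·L_0(s) - 15·L_1(s) - 32·L_2(s).
Expanding and collecting terms gives q(s) = -3s^2 + 4s.
Check: q(2) = -4. ✓

q(s) = -3s^2 + 4s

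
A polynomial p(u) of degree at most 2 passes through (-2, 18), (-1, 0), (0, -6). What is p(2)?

18

Using the Lagrange interpolation formula with nodes -2, -1, 0:
  L_0(u) = (u + 1)u / 2
  L_1(u) = (u + 2)u / -1
  L_2(u) = (u + 2)(u + 1) / 2
Then p(u) = 18·L_0(u) + 0·L_1(u) - 6·L_2(u).
Expanding and collecting terms gives p(u) = 6u^2 - 6.
Evaluating at u = 2: p(2) = 18.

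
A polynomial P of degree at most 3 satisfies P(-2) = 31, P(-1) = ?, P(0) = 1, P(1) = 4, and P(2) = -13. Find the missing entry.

2

The 4 known points determine the degree-3 polynomial uniquely.
Write P(t) = at^3 + bt^2 + ct + d. Substituting each data point gives a linear system:
  -8a + 4b - 2c + d = 31
  d = 1
  a + b + c + d = 4
  8a + 4b + 2c + d = -13
Solving the system yields a = -4, b = 2, c = 5, d = 1.
So P(t) = -4t^3 + 2t^2 + 5t + 1.
Then P(-1) = 2.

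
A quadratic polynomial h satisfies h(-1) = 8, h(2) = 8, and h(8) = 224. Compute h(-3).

48

Using the Lagrange interpolation formula with nodes -1, 2, 8:
  L_0(n) = (n - 2)(n - 8) / 27
  L_1(n) = (n + 1)(n - 8) / -18
  L_2(n) = (n + 1)(n - 2) / 54
Then h(n) = 8·L_0(n) + 8·L_1(n) + 224·L_2(n).
Expanding and collecting terms gives h(n) = 4n^2 - 4n.
Evaluating at n = -3: h(-3) = 48.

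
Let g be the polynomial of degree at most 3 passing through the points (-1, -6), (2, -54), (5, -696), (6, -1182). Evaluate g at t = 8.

Write g(t) = at^3 + bt^2 + ct + d. Substituting each data point gives a linear system:
  -a + b - c + d = -6
  8a + 4b + 2c + d = -54
  125a + 25b + 5c + d = -696
  216a + 36b + 6c + d = -1182
Solving the system yields a = -5, b = -3, c = 2, d = -6.
So g(t) = -5t^3 - 3t^2 + 2t - 6.
Then g(8) = -2742.

-2742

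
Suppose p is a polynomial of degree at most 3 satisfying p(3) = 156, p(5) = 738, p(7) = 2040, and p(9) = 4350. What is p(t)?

p(t) = 6t^3 - 3t + 3

Using the Lagrange interpolation formula with nodes 3, 5, 7, 9:
  L_0(t) = (t - 5)(t - 7)(t - 9) / -48
  L_1(t) = (t - 3)(t - 7)(t - 9) / 16
  L_2(t) = (t - 3)(t - 5)(t - 9) / -16
  L_3(t) = (t - 3)(t - 5)(t - 7) / 48
Then p(t) = 156·L_0(t) + 738·L_1(t) + 2040·L_2(t) + 4350·L_3(t).
Expanding and collecting terms gives p(t) = 6t³ - 3t + 3.
Check: p(9) = 4350. ✓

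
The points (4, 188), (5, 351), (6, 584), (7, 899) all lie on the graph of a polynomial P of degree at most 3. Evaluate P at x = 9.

Using the Lagrange interpolation formula with nodes 4, 5, 6, 7:
  L_0(x) = (x - 5)(x - 6)(x - 7) / -6
  L_1(x) = (x - 4)(x - 6)(x - 7) / 2
  L_2(x) = (x - 4)(x - 5)(x - 7) / -2
  L_3(x) = (x - 4)(x - 5)(x - 6) / 6
Then P(x) = 188·L_0(x) + 351·L_1(x) + 584·L_2(x) + 899·L_3(x).
Expanding and collecting terms gives P(x) = 2x³ + 5x² - 4x - 4.
Evaluating at x = 9: P(9) = 1823.

1823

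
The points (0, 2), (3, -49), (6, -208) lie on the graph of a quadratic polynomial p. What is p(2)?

-20

Write p(x) = ax^2 + bx + c. Substituting each data point gives a linear system:
  c = 2
  9a + 3b + c = -49
  36a + 6b + c = -208
Solving the system yields a = -6, b = 1, c = 2.
So p(x) = -6x² + x + 2.
Then p(2) = -20.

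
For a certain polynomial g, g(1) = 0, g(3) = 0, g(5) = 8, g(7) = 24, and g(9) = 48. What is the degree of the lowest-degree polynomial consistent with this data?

Forward differences of the values at x = 1, 3, 5, 7, 9:
  g  : 0  0  8  24  48
  Δ  : 0  8  16  24
  Δ^2: 8  8  8
  Δ^3: 0  0
  Δ^4: 0
The second differences are constant (8) and nonzero, while all higher differences vanish, so the minimal degree is 2.

2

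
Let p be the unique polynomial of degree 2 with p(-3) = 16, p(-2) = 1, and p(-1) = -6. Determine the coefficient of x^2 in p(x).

Write p(x) = ax^2 + bx + c. Substituting each data point gives a linear system:
  9a - 3b + c = 16
  4a - 2b + c = 1
  a - b + c = -6
Solving the system yields a = 4, b = 5, c = -5.
So p(x) = 4x² + 5x - 5.
The leading coefficient is 4.

4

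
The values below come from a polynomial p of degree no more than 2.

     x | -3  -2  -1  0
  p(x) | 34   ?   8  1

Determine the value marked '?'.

The 3 known points determine the degree-2 polynomial uniquely.
Write p(x) = ax^2 + bx + c. Substituting each data point gives a linear system:
  9a - 3b + c = 34
  a - b + c = 8
  c = 1
Solving the system yields a = 2, b = -5, c = 1.
So p(x) = 2x² - 5x + 1.
Then p(-2) = 19.

19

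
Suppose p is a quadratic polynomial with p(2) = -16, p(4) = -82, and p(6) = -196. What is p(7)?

Using the Lagrange interpolation formula with nodes 2, 4, 6:
  L_0(t) = (t - 4)(t - 6) / 8
  L_1(t) = (t - 2)(t - 6) / -4
  L_2(t) = (t - 2)(t - 4) / 8
Then p(t) = -16·L_0(t) - 82·L_1(t) - 196·L_2(t).
Expanding and collecting terms gives p(t) = -6t² + 3t + 2.
Evaluating at t = 7: p(7) = -271.

-271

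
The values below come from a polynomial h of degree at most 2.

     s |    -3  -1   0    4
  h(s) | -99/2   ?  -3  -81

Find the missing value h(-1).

The 3 known points determine the degree-2 polynomial uniquely.
Write h(s) = as^2 + bs + c. Substituting each data point gives a linear system:
  9a - 3b + c = -99/2
  c = -3
  16a + 4b + c = -81
Solving the system yields a = -5, b = 1/2, c = -3.
So h(s) = -5s² + (1/2)s - 3.
Then h(-1) = -17/2.

-17/2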